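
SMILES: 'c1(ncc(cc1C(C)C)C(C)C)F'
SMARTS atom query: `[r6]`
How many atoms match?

6

The query [r6] means: r6 matches atoms in a six-membered ring.
Check the 13 heavy atoms by environment: 1× n (aromatic, in 6-ring) → match; 5× c (aromatic, in 6-ring) → match; 6× C (acyclic) → no; 1× F (acyclic) → no.
Summing the matching environments: 1 + 5 = 6 matching atoms.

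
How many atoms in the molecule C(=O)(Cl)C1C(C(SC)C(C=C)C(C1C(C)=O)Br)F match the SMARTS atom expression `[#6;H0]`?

2

Check the 18 heavy atoms by environment: 7× C (H1) → no; 1× Br (H0) → no; 1× F (H0) → no; 2× C (H0) → match; 2× O (H0) → no; 2× C (H3) → no; 1× S (H0) → no; 1× Cl (H0) → no; 1× C (H2) → no.
That gives 2 matching atoms.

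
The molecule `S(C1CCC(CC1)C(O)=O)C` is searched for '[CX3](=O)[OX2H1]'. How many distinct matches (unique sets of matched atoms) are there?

1

[CX3](=O)[OX2H1] is the SMARTS for a carboxylic acid: an sp2 carbon double-bonded to O and single-bonded to an -OH oxygen.
Exactly one fragment in the molecule meets all constraints, giving 1 match.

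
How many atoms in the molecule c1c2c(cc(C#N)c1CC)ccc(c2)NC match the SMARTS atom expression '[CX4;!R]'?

The query [CX4;!R] means: aliphatic carbon with four total connections, not in a ring.
Check the 16 heavy atoms by environment: 10× c (aromatic, X3, in 6-ring) → no; 3× C (X4, acyclic) → match; 1× N (X3, acyclic) → no; 1× C (X2, acyclic) → no; 1× N (X1, acyclic) → no.
That gives 3 matching atoms.

3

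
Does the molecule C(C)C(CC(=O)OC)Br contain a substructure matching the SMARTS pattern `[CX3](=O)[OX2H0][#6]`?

Yes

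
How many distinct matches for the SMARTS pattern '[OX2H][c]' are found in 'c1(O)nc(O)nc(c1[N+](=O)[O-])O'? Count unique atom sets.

3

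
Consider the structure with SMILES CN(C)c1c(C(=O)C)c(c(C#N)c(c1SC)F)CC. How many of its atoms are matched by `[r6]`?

6

The query [r6] means: r6 matches atoms in a six-membered ring.
Check the 19 heavy atoms by environment: 6× c (aromatic, in 6-ring) → match; 1× F (acyclic) → no; 8× C (acyclic) → no; 1× O (acyclic) → no; 2× N (acyclic) → no; 1× S (acyclic) → no.
That gives 6 matching atoms.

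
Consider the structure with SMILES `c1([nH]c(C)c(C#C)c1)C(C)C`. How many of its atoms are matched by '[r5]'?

The query [r5] means: r5 matches atoms in a five-membered ring.
Check the 11 heavy atoms by environment: 1× n (aromatic, in 5-ring) → match; 4× c (aromatic, in 5-ring) → match; 6× C (acyclic) → no.
Summing the matching environments: 1 + 4 = 5 matching atoms.

5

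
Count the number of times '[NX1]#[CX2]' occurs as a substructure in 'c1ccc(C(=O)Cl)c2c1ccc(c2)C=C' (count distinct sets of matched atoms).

0

[NX1]#[CX2] is the SMARTS for a nitrile: a nitrogen triple-bonded to a two-connected carbon.
No fragment in the molecule satisfies every constraint, giving 0 matches.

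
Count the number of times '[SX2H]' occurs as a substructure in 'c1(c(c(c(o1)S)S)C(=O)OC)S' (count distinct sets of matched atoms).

3

[SX2H] is the SMARTS for a thiol: an aliphatic sulfur with two connections, one being H.
The molecule carries 3 separate instances of a thiol (-SH) meeting every constraint; each maps to a distinct set of atoms, giving 3 matches.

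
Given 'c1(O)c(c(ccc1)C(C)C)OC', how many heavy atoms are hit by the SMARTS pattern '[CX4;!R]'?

4

The query [CX4;!R] means: aliphatic carbon with four total connections, not in a ring.
Check the 12 heavy atoms by environment: 6× c (aromatic, X3, in 6-ring) → no; 4× C (X4, acyclic) → match; 2× O (X2, acyclic) → no.
That gives 4 matching atoms.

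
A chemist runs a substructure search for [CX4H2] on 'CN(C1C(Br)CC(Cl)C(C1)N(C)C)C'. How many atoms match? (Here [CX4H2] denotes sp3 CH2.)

The query [CX4H2] means: sp3 carbon (X4) with exactly two hydrogens.
Check the 14 heavy atoms by environment: 4× C (H1, X4) → no; 2× C (H2, X4) → match; 1× Br (H0, X1) → no; 1× Cl (H0, X1) → no; 2× N (H0, X3) → no; 4× C (H3, X4) → no.
That gives 2 matching atoms.

2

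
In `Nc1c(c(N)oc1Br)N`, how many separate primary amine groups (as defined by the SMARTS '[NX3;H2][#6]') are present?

[NX3;H2][#6] is the SMARTS for a primary amine: a trivalent nitrogen with two H attached to carbon.
The molecule carries 3 separate instances of a primary amino group (-NH2) meeting every constraint; each maps to a distinct set of atoms, giving 3 matches.

3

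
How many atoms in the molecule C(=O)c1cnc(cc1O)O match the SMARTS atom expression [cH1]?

The query [cH1] means: aromatic carbon bearing exactly one hydrogen.
Check the 10 heavy atoms by environment: 1× n (aromatic, H0) → no; 2× c (aromatic, H1) → match; 3× c (aromatic, H0) → no; 2× O (H1) → no; 1× C (H1) → no; 1× O (H0) → no.
That gives 2 matching atoms.

2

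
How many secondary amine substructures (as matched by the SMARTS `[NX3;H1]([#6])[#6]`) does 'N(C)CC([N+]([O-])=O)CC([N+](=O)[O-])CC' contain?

[NX3;H1]([#6])[#6] is the SMARTS for a secondary amine: a trivalent nitrogen with one H, bonded to two carbons.
Exactly one fragment in the molecule meets all constraints, giving 1 match.

1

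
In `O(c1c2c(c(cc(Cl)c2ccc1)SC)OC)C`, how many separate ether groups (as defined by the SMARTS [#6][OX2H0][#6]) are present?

2

[#6][OX2H0][#6] is the SMARTS for an ether: an aliphatic oxygen bridging two carbons with no H on the oxygen.
The molecule carries 2 separate instances of a methoxy ether (-OCH3) meeting every constraint; each maps to a distinct set of atoms, giving 2 matches.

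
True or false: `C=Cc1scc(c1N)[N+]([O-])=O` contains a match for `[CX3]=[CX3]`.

The pattern [CX3]=[CX3] describes a non-aromatic C=C double bond between two sp2 carbons — an alkene.
The molecule carries a vinyl group (-CH=CH2), whose atoms satisfy every constraint of the query, so the pattern matches.

True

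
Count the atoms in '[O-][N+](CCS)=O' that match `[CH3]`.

The query [CH3] means: aliphatic carbon with exactly three hydrogens.
Check the 6 heavy atoms by environment: 2× C (H2) → no; 1× S (H1) → no; 1× N (charge +1, H0) → no; 1× O (charge -1, H0) → no; 1× O (H0) → no.
No environment satisfies the query, so 0 matching atoms.

0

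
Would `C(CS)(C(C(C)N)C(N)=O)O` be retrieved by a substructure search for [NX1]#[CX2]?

No

The pattern [NX1]#[CX2] describes a nitrogen triple-bonded to a two-connected carbon — a nitrile.
The closest candidate here is a primary amide (-C(=O)NH2), but the nitrogen is NX3, not NX1. No other fragment satisfies the full query, so there is no match.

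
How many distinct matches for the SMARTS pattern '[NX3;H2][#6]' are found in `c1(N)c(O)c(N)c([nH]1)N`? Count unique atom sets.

3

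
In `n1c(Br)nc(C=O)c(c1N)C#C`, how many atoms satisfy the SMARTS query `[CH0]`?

1

The query [CH0] means: aliphatic carbon with no attached hydrogen.
Check the 12 heavy atoms by environment: 2× n (aromatic, H0) → no; 4× c (aromatic, H0) → no; 1× C (H0) → match; 2× C (H1) → no; 1× O (H0) → no; 1× N (H2) → no; 1× Br (H0) → no.
That gives 1 matching atom.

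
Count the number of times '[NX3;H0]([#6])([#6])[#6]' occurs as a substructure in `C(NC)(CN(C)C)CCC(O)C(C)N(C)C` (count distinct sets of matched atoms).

[NX3;H0]([#6])([#6])[#6] is the SMARTS for a tertiary amine: a trivalent nitrogen with no H, bonded to three carbons.
The molecule carries 2 separate instances of a dimethylamino group (-N(CH3)2) meeting every constraint; each maps to a distinct set of atoms, giving 2 matches.

2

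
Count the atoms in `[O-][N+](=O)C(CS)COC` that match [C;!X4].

0

The query [C;!X4] means: aliphatic carbon that does not have four total connections.
Check the 9 heavy atoms by environment: 4× C (X4) → no; 1× N (charge +1, X3) → no; 1× O (charge -1, X1) → no; 1× O (X1) → no; 1× O (X2) → no; 1× S (X2) → no.
No environment satisfies the query, so 0 matching atoms.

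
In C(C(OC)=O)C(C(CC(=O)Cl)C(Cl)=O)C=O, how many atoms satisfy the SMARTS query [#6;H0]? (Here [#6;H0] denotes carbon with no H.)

3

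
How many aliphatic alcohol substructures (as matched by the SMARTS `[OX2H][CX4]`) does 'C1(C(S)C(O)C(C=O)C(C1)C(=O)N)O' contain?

2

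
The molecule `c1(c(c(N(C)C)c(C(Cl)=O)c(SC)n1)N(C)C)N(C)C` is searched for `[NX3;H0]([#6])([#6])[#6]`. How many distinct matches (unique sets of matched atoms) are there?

3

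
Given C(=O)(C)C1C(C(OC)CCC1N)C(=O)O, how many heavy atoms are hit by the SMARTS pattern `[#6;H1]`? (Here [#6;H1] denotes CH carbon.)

4

The query [#6;H1] means: any carbon bearing exactly one hydrogen.
Check the 15 heavy atoms by environment: 4× C (H1) → match; 2× C (H2) → no; 2× C (H0) → no; 3× O (H0) → no; 1× O (H1) → no; 2× C (H3) → no; 1× N (H2) → no.
That gives 4 matching atoms.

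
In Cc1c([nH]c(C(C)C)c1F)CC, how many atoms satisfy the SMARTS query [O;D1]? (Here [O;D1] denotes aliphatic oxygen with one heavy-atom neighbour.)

0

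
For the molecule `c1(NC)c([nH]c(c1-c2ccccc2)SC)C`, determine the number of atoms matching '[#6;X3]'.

10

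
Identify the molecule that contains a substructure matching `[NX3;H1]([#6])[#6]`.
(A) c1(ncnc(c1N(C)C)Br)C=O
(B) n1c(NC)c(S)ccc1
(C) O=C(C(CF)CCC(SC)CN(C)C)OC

B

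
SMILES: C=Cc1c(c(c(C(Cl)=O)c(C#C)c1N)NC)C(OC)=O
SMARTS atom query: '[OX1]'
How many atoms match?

The query [OX1] means: aliphatic oxygen with one total connection — typically a carbonyl =O or an oxide.
Check the 20 heavy atoms by environment: 6× c (aromatic, X3) → no; 4× C (X3) → no; 2× O (X1) → match; 1× Cl (X1) → no; 2× N (X3) → no; 2× C (X4) → no; 2× C (X2) → no; 1× O (X2) → no.
That gives 2 matching atoms.

2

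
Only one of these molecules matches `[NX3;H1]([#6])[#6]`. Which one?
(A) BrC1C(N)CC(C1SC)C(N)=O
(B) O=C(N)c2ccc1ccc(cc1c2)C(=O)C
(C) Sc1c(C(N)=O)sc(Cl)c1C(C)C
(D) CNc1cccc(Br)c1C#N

D

[NX3;H1]([#6])[#6] describes a trivalent nitrogen with one H, bonded to two carbons (a secondary amine).
(A) has a primary amide (-C(=O)NH2) but the -C(=O)NH2 nitrogen has H2, not H1.
(B) has a primary amide (-C(=O)NH2) but the -C(=O)NH2 nitrogen has H2, not H1.
(C) has a primary amide (-C(=O)NH2) but the -C(=O)NH2 nitrogen has H2, not H1.
(D) contains an N-methylamino group (-NHCH3), which satisfies every atom and bond constraint.
So the answer is (D).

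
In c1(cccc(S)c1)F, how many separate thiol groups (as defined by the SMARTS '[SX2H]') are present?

1

[SX2H] is the SMARTS for a thiol: an aliphatic sulfur with two connections, one being H.
Exactly one fragment in the molecule meets all constraints, giving 1 match.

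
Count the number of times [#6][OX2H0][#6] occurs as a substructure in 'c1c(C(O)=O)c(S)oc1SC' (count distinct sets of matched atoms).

[#6][OX2H0][#6] is the SMARTS for an ether: an aliphatic oxygen bridging two carbons with no H on the oxygen.
The molecule has a carboxylic acid group (-C(=O)OH), but the -OH oxygen has H1; the =O is OX1, not OX2; nothing else fits, so there are 0 matches.

0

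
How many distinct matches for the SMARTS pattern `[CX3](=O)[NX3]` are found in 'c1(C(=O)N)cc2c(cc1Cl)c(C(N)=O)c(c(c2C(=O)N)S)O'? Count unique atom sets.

3

[CX3](=O)[NX3] is the SMARTS for an amide: a carbonyl carbon bonded to a trivalent nitrogen.
The molecule carries 3 separate instances of a primary amide (-C(=O)NH2) meeting every constraint; each maps to a distinct set of atoms, giving 3 matches.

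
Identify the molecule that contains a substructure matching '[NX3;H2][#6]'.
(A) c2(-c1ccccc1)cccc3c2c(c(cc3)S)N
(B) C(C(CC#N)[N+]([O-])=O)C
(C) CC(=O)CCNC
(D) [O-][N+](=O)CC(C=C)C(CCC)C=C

[NX3;H2][#6] describes a trivalent nitrogen with two H attached to carbon (a primary amine).
(A) contains a primary amino group (-NH2), which satisfies every atom and bond constraint.
(B) has a nitrile (-C#N) but the nitrogen is NX1 (triple-bonded), not NX3 with two H.
(C) has an N-methylamino group (-NHCH3) but the nitrogen bears two carbons and only one H (H1), not H2.
(D) has a nitro group (-[N+](=O)[O-]) but the nitrogen is [N+] with no H, not NX3H2.
So the answer is (A).

A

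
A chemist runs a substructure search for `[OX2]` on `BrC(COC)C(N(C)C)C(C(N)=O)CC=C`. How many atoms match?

The query [OX2] means: aliphatic oxygen with two total connections — ether, hydroxyl, or ester single-bond O.
Check the 16 heavy atoms by environment: 8× C (X4) → no; 2× N (X3) → no; 3× C (X3) → no; 1× O (X1) → no; 1× O (X2) → match; 1× Br (X1) → no.
That gives 1 matching atom.

1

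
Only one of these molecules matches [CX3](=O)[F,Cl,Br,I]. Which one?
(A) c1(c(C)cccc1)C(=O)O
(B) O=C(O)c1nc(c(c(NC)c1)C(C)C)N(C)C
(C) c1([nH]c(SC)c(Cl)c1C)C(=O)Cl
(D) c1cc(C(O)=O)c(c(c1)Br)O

[CX3](=O)[F,Cl,Br,I] describes a carbonyl carbon bonded to a halogen (an acyl halide).
(A) has a carboxylic acid group (-C(=O)OH) but the carbonyl is bonded to -OH, not to a halogen.
(B) has a carboxylic acid group (-C(=O)OH) but the carbonyl is bonded to -OH, not to a halogen.
(C) contains an acyl chloride (-C(=O)Cl), which satisfies every atom and bond constraint.
(D) has a carboxylic acid group (-C(=O)OH) but the carbonyl is bonded to -OH, not to a halogen.
So the answer is (C).

C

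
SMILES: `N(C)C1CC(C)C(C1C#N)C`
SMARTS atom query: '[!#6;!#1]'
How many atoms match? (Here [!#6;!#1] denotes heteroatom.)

The query [!#6;!#1] means: not carbon and not hydrogen — any heteroatom.
Check the 11 heavy atoms by environment: 9× C → no; 2× N → match.
That gives 2 matching atoms.

2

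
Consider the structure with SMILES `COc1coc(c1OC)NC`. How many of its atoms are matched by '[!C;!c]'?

4

Check the 11 heavy atoms by environment: 1× o (aromatic) → match; 4× c (aromatic) → no; 2× O → match; 3× C → no; 1× N → match.
Summing the matching environments: 1 + 2 + 1 = 4 matching atoms.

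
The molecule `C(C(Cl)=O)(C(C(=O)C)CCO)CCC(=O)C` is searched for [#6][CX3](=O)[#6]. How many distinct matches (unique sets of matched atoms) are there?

2

[#6][CX3](=O)[#6] is the SMARTS for a ketone: a carbonyl carbon (no H) flanked by two carbons.
The molecule carries 2 separate instances of an acetyl/ketone group (-C(=O)CH3) meeting every constraint; each maps to a distinct set of atoms, giving 2 matches.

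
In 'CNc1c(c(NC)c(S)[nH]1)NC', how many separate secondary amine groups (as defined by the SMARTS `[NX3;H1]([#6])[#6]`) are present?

[NX3;H1]([#6])[#6] is the SMARTS for a secondary amine: a trivalent nitrogen with one H, bonded to two carbons.
The molecule carries 3 separate instances of an N-methylamino group (-NHCH3) meeting every constraint; each maps to a distinct set of atoms, giving 3 matches.

3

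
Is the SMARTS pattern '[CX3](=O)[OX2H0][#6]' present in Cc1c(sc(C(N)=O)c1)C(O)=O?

The pattern [CX3](=O)[OX2H0][#6] describes a carbonyl carbon bonded to an oxygen that is itself bonded to carbon (no H on that O) — an ester.
The closest candidate here is a carboxylic acid group (-C(=O)OH), but the singly-bonded O carries H (OX2H1, not H0). No other fragment satisfies the full query, so there is no match.

No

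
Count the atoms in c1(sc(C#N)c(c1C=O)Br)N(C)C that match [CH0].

The query [CH0] means: aliphatic carbon with no attached hydrogen.
Check the 13 heavy atoms by environment: 1× s (aromatic, H0) → no; 4× c (aromatic, H0) → no; 1× C (H1) → no; 1× O (H0) → no; 1× C (H0) → match; 2× N (H0) → no; 1× Br (H0) → no; 2× C (H3) → no.
That gives 1 matching atom.

1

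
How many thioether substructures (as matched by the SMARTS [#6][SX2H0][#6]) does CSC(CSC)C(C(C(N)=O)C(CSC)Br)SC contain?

4

[#6][SX2H0][#6] is the SMARTS for a thioether: an aliphatic sulfur bridging two carbons with no H on the sulfur.
The molecule carries 4 separate instances of a methylthio ether (-SCH3) meeting every constraint; each maps to a distinct set of atoms, giving 4 matches.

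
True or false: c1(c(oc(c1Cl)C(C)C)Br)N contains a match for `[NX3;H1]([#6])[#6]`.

False

The pattern [NX3;H1]([#6])[#6] describes a trivalent nitrogen with one H, bonded to two carbons — a secondary amine.
The closest candidate here is a primary amino group (-NH2), but the nitrogen has H2 and only one carbon neighbour. No other fragment satisfies the full query, so there is no match.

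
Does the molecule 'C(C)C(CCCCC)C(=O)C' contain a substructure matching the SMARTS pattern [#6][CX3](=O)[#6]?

The pattern [#6][CX3](=O)[#6] describes a carbonyl carbon (no H) flanked by two carbons — a ketone.
The molecule carries an acetyl/ketone group (-C(=O)CH3), whose atoms satisfy every constraint of the query, so the pattern matches.

Yes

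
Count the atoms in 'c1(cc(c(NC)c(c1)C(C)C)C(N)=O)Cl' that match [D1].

6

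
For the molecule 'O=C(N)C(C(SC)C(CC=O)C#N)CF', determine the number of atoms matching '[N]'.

2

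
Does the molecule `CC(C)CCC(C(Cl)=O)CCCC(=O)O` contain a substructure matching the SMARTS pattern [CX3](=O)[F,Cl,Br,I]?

Yes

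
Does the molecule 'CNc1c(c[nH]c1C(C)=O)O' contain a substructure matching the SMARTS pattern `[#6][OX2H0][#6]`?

No

The pattern [#6][OX2H0][#6] describes an aliphatic oxygen bridging two carbons with no H on the oxygen — an ether.
The closest candidate here is a hydroxyl group (-OH), but the oxygen has H1, not H0 bridging two carbons. No other fragment satisfies the full query, so there is no match.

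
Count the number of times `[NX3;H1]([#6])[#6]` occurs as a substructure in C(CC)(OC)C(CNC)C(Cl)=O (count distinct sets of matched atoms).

1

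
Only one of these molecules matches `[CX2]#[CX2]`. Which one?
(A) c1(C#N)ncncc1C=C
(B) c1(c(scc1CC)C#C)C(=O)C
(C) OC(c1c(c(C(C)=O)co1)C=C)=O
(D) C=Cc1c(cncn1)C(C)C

B

[CX2]#[CX2] describes a carbon-carbon triple bond (an alkyne).
(A) has a nitrile (-C#N) but the triple bond is C#N, not C#C.
(B) contains an ethynyl group (-C#CH), which satisfies every atom and bond constraint.
(C) has a vinyl group (-CH=CH2) but the C=C is a double bond; both carbons are CX3, not CX2.
(D) has a vinyl group (-CH=CH2) but the C=C is a double bond; both carbons are CX3, not CX2.
So the answer is (B).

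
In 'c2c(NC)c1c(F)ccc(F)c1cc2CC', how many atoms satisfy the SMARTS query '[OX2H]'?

0

The query [OX2H] means: aliphatic oxygen with two connections, one of which is H — an -OH oxygen.
Check the 16 heavy atoms by environment: 6× c (aromatic, H0, X3) → no; 4× c (aromatic, H1, X3) → no; 2× F (H0, X1) → no; 1× C (H2, X4) → no; 2× C (H3, X4) → no; 1× N (H1, X3) → no.
No environment satisfies the query, so 0 matching atoms.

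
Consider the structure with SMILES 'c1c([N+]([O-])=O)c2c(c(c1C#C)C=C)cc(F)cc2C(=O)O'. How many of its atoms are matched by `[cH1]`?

The query [cH1] means: aromatic carbon bearing exactly one hydrogen.
Check the 21 heavy atoms by environment: 7× c (aromatic, H0) → no; 3× c (aromatic, H1) → match; 1× F (H0) → no; 2× C (H0) → no; 2× O (H0) → no; 1× O (H1) → no; 2× C (H1) → no; 1× C (H2) → no; 1× N (charge +1, H0) → no; 1× O (charge -1, H0) → no.
That gives 3 matching atoms.

3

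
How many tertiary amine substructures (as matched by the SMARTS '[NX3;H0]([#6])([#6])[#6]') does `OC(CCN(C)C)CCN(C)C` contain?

2

[NX3;H0]([#6])([#6])[#6] is the SMARTS for a tertiary amine: a trivalent nitrogen with no H, bonded to three carbons.
The molecule carries 2 separate instances of a dimethylamino group (-N(CH3)2) meeting every constraint; each maps to a distinct set of atoms, giving 2 matches.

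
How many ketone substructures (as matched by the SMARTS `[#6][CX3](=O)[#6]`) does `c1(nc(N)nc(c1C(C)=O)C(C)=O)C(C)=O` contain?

[#6][CX3](=O)[#6] is the SMARTS for a ketone: a carbonyl carbon (no H) flanked by two carbons.
The molecule carries 3 separate instances of an acetyl/ketone group (-C(=O)CH3) meeting every constraint; each maps to a distinct set of atoms, giving 3 matches.

3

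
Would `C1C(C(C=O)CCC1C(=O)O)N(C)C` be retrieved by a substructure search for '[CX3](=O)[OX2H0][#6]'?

No

The pattern [CX3](=O)[OX2H0][#6] describes a carbonyl carbon bonded to an oxygen that is itself bonded to carbon (no H on that O) — an ester.
The closest candidate here is a carboxylic acid group (-C(=O)OH), but the singly-bonded O carries H (OX2H1, not H0). No other fragment satisfies the full query, so there is no match.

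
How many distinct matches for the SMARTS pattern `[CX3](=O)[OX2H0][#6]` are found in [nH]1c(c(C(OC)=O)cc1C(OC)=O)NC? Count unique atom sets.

[CX3](=O)[OX2H0][#6] is the SMARTS for an ester: a carbonyl carbon bonded to an oxygen that is itself bonded to carbon (no H on that O).
The molecule carries 2 separate instances of a methyl-ester group (-C(=O)OCH3) meeting every constraint; each maps to a distinct set of atoms, giving 2 matches.

2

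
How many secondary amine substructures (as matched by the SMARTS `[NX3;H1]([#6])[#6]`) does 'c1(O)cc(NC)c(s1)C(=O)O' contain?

[NX3;H1]([#6])[#6] is the SMARTS for a secondary amine: a trivalent nitrogen with one H, bonded to two carbons.
Exactly one fragment in the molecule meets all constraints, giving 1 match.

1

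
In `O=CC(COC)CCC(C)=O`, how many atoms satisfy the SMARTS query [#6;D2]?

The query [#6;D2] means: any carbon bonded to exactly two heavy atoms.
Check the 11 heavy atoms by environment: 4× C (D2) → match; 2× C (D3) → no; 1× O (D2) → no; 2× C (D1) → no; 2× O (D1) → no.
That gives 4 matching atoms.

4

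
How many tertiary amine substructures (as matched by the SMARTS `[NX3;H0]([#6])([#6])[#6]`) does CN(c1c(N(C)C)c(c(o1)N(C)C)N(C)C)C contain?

4

[NX3;H0]([#6])([#6])[#6] is the SMARTS for a tertiary amine: a trivalent nitrogen with no H, bonded to three carbons.
The molecule carries 4 separate instances of a dimethylamino group (-N(CH3)2) meeting every constraint; each maps to a distinct set of atoms, giving 4 matches.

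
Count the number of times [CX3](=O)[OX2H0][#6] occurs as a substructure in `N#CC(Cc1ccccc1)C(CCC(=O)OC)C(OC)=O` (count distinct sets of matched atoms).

[CX3](=O)[OX2H0][#6] is the SMARTS for an ester: a carbonyl carbon bonded to an oxygen that is itself bonded to carbon (no H on that O).
The molecule carries 2 separate instances of a methyl-ester group (-C(=O)OCH3) meeting every constraint; each maps to a distinct set of atoms, giving 2 matches.

2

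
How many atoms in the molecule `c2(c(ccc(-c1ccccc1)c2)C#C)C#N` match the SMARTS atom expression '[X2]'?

3

Check the 16 heavy atoms by environment: 12× c (aromatic, X3) → no; 3× C (X2) → match; 1× N (X1) → no.
That gives 3 matching atoms.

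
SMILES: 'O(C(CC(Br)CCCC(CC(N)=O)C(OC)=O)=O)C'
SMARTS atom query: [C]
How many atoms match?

The query [C] means: uppercase C matches aliphatic (non-aromatic) carbon only.
Check the 19 heavy atoms by environment: 12× C → match; 5× O → no; 1× Br → no; 1× N → no.
That gives 12 matching atoms.

12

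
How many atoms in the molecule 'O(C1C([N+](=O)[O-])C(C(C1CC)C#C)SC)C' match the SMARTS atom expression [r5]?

The query [r5] means: r5 matches atoms in a five-membered ring.
Check the 16 heavy atoms by environment: 5× C (in 5-ring) → match; 1× N (charge +1, acyclic) → no; 1× O (charge -1, acyclic) → no; 2× O (acyclic) → no; 6× C (acyclic) → no; 1× S (acyclic) → no.
That gives 5 matching atoms.

5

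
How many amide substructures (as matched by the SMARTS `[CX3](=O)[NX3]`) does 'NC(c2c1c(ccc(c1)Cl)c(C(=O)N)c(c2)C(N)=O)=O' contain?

[CX3](=O)[NX3] is the SMARTS for an amide: a carbonyl carbon bonded to a trivalent nitrogen.
The molecule carries 3 separate instances of a primary amide (-C(=O)NH2) meeting every constraint; each maps to a distinct set of atoms, giving 3 matches.

3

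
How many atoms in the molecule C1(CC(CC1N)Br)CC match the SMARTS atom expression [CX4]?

7

The query [CX4] means: C with X4: aliphatic carbon with exactly 4 total connections (bonds + H).
Check the 9 heavy atoms by environment: 7× C (X4) → match; 1× N (X3) → no; 1× Br (X1) → no.
That gives 7 matching atoms.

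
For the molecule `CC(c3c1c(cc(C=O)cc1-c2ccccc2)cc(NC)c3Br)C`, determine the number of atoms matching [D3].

9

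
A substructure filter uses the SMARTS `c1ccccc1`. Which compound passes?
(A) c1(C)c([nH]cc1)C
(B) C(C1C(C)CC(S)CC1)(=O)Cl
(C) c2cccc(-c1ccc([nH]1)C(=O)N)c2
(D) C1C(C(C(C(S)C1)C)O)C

C

c1ccccc1 describes six aromatic carbons in a ring (a benzene ring).
(A) has a methyl group (-CH3) but no six-membered all-carbon aromatic ring is present.
(B) has a methyl group (-CH3) but no six-membered all-carbon aromatic ring is present.
(C) contains a phenyl ring, which satisfies every atom and bond constraint.
(D) has a methyl group (-CH3) but no six-membered all-carbon aromatic ring is present.
So the answer is (C).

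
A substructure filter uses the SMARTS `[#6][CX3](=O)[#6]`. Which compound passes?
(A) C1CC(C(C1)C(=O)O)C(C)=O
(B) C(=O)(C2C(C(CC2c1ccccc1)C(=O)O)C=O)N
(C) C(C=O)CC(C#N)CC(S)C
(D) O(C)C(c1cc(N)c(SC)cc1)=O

[#6][CX3](=O)[#6] describes a carbonyl carbon (no H) flanked by two carbons (a ketone).
(A) contains an acetyl/ketone group (-C(=O)CH3), which satisfies every atom and bond constraint.
(B) has an aldehyde (-CHO) but the carbonyl carbon has H1, so it is not flanked by two carbons.
(C) has an aldehyde (-CHO) but the carbonyl carbon has H1, so it is not flanked by two carbons.
(D) has a methyl-ester group (-C(=O)OCH3) but one neighbour of the carbonyl carbon is O, not C.
So the answer is (A).

A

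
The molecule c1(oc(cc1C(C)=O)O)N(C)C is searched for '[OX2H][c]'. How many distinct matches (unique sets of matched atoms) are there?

1

[OX2H][c] is the SMARTS for a phenol: a hydroxyl oxygen attached to an aromatic carbon.
Exactly one fragment in the molecule meets all constraints, giving 1 match.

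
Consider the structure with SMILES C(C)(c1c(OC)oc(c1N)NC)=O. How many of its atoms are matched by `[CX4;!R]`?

Check the 13 heavy atoms by environment: 1× o (aromatic, X2, in 5-ring) → no; 4× c (aromatic, X3, in 5-ring) → no; 1× O (X2, acyclic) → no; 3× C (X4, acyclic) → match; 2× N (X3, acyclic) → no; 1× C (X3, acyclic) → no; 1× O (X1, acyclic) → no.
That gives 3 matching atoms.

3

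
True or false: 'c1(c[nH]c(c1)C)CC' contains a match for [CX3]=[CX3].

The pattern [CX3]=[CX3] describes a non-aromatic C=C double bond between two sp2 carbons — an alkene.
The closest candidate here is an ethyl group (-CH2CH3), but its C-C bond is a single bond between CX4 carbons, not CX3=CX3. No other fragment satisfies the full query, so there is no match.

False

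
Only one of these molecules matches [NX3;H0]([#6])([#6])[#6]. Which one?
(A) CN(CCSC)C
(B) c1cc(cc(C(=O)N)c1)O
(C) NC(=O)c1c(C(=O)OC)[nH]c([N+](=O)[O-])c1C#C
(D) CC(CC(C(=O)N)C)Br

A

[NX3;H0]([#6])([#6])[#6] describes a trivalent nitrogen with no H, bonded to three carbons (a tertiary amine).
(A) contains a dimethylamino group (-N(CH3)2), which satisfies every atom and bond constraint.
(B) has a primary amide (-C(=O)NH2) but the amide nitrogen has H2 and only one carbon neighbour.
(C) has a primary amide (-C(=O)NH2) but the amide nitrogen has H2 and only one carbon neighbour.
(D) has a primary amide (-C(=O)NH2) but the amide nitrogen has H2 and only one carbon neighbour.
So the answer is (A).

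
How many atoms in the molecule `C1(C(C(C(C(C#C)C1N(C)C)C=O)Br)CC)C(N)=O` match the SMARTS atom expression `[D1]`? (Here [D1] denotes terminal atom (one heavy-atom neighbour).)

The query [D1] means: atom with exactly one heavy-atom neighbour (degree 1).
Check the 19 heavy atoms by environment: 7× C (D3) → no; 1× Br (D1) → match; 1× N (D3) → no; 4× C (D1) → match; 3× C (D2) → no; 2× O (D1) → match; 1× N (D1) → match.
Summing the matching environments: 1 + 4 + 2 + 1 = 8 matching atoms.

8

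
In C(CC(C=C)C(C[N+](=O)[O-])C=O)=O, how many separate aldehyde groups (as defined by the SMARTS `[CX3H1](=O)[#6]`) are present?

2

[CX3H1](=O)[#6] is the SMARTS for an aldehyde: an sp2 carbon with one H, double-bonded to O and single-bonded to carbon.
The molecule carries 2 separate instances of an aldehyde (-CHO) meeting every constraint; each maps to a distinct set of atoms, giving 2 matches.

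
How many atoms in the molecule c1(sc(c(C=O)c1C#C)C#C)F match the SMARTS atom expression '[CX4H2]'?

0

The query [CX4H2] means: sp3 carbon (X4) with exactly two hydrogens.
Check the 12 heavy atoms by environment: 1× s (aromatic, H0, X2) → no; 4× c (aromatic, H0, X3) → no; 1× F (H0, X1) → no; 2× C (H0, X2) → no; 2× C (H1, X2) → no; 1× C (H1, X3) → no; 1× O (H0, X1) → no.
No environment satisfies the query, so 0 matching atoms.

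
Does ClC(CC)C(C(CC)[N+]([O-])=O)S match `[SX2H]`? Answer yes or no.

The pattern [SX2H] describes an aliphatic sulfur with two connections, one being H — a thiol.
The molecule carries a thiol (-SH), whose atoms satisfy every constraint of the query, so the pattern matches.

Yes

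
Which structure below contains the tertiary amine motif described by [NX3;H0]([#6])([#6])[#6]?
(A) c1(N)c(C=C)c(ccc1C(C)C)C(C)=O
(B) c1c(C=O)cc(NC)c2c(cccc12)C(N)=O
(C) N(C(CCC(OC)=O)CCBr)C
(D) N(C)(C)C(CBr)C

[NX3;H0]([#6])([#6])[#6] describes a trivalent nitrogen with no H, bonded to three carbons (a tertiary amine).
(A) has a primary amino group (-NH2) but the nitrogen has H2, not H0 with three carbons.
(B) has an N-methylamino group (-NHCH3) but the nitrogen still has one H (H1), not H0.
(C) has an N-methylamino group (-NHCH3) but the nitrogen still has one H (H1), not H0.
(D) contains a dimethylamino group (-N(CH3)2), which satisfies every atom and bond constraint.
So the answer is (D).

D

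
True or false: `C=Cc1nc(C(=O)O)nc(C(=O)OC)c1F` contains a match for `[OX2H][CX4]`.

False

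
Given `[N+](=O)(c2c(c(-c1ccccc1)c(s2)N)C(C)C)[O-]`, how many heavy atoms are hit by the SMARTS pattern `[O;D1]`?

The query [O;D1] means: aliphatic oxygen bonded to exactly one heavy atom.
Check the 18 heavy atoms by environment: 1× s (aromatic, D2) → no; 5× c (aromatic, D3) → no; 1× C (D3) → no; 2× C (D1) → no; 1× N (D1) → no; 1× N (charge +1, D3) → no; 1× O (charge -1, D1) → match; 1× O (D1) → match; 5× c (aromatic, D2) → no.
Summing the matching environments: 1 + 1 = 2 matching atoms.

2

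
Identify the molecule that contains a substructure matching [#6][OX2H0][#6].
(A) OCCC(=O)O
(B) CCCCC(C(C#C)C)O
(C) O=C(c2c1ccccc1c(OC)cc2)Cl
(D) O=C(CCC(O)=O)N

C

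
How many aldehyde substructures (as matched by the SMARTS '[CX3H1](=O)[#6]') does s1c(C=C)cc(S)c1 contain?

0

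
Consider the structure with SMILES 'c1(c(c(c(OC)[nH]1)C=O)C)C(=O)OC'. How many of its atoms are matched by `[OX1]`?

2

The query [OX1] means: aliphatic oxygen with one total connection — typically a carbonyl =O or an oxide.
Check the 14 heavy atoms by environment: 1× n (aromatic, X3) → no; 4× c (aromatic, X3) → no; 3× C (X4) → no; 2× C (X3) → no; 2× O (X1) → match; 2× O (X2) → no.
That gives 2 matching atoms.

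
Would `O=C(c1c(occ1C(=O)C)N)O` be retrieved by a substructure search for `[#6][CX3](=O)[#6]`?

The pattern [#6][CX3](=O)[#6] describes a carbonyl carbon (no H) flanked by two carbons — a ketone.
The molecule carries an acetyl/ketone group (-C(=O)CH3), whose atoms satisfy every constraint of the query, so the pattern matches.

Yes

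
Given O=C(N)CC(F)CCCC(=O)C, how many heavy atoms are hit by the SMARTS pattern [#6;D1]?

1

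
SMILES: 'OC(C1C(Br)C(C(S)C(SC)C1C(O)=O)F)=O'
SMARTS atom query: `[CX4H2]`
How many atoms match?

0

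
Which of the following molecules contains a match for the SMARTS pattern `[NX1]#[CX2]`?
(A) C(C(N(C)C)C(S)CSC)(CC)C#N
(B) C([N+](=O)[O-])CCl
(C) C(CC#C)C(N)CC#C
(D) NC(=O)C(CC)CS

A

[NX1]#[CX2] describes a nitrogen triple-bonded to a two-connected carbon (a nitrile).
(A) contains a nitrile (-C#N), which satisfies every atom and bond constraint.
(B) has a nitro group (-[N+](=O)[O-]) but there is no C#N triple bond.
(C) has a primary amino group (-NH2) but the nitrogen is NX3 (three connections), not NX1 triple-bonded.
(D) has a primary amide (-C(=O)NH2) but the nitrogen is NX3, not NX1.
So the answer is (A).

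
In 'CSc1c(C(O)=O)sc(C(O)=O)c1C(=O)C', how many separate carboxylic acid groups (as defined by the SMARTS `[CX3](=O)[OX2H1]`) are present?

[CX3](=O)[OX2H1] is the SMARTS for a carboxylic acid: an sp2 carbon double-bonded to O and single-bonded to an -OH oxygen.
The molecule carries 2 separate instances of a carboxylic acid group (-C(=O)OH) meeting every constraint; each maps to a distinct set of atoms, giving 2 matches.

2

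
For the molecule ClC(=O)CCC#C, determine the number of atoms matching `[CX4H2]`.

2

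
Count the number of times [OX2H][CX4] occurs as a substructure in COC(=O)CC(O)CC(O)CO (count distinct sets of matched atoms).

[OX2H][CX4] is the SMARTS for an aliphatic alcohol: a hydroxyl oxygen bound to an sp3 (X4) carbon.
The molecule carries 3 separate instances of a hydroxyl group (-OH) meeting every constraint; each maps to a distinct set of atoms, giving 3 matches.

3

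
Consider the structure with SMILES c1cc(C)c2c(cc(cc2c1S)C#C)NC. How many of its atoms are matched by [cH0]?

The query [cH0] means: aromatic carbon with no attached hydrogen (substituted or ring-fusion).
Check the 16 heavy atoms by environment: 6× c (aromatic, H0) → match; 4× c (aromatic, H1) → no; 1× S (H1) → no; 1× C (H0) → no; 1× C (H1) → no; 2× C (H3) → no; 1× N (H1) → no.
That gives 6 matching atoms.

6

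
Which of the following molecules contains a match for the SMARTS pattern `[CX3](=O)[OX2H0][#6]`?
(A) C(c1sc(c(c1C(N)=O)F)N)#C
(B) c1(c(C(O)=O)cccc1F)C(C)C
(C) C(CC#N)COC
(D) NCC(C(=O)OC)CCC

[CX3](=O)[OX2H0][#6] describes a carbonyl carbon bonded to an oxygen that is itself bonded to carbon (no H on that O) (an ester).
(A) has a primary amide (-C(=O)NH2) but the carbonyl is bonded to N, not to an O-C linkage.
(B) has a carboxylic acid group (-C(=O)OH) but the singly-bonded O carries H (OX2H1, not H0).
(C) has a methoxy ether (-OCH3) but the ether oxygen is not adjacent to a C=O carbon.
(D) contains a methyl-ester group (-C(=O)OCH3), which satisfies every atom and bond constraint.
So the answer is (D).

D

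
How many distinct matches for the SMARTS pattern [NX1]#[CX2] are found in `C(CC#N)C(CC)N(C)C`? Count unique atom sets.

1

[NX1]#[CX2] is the SMARTS for a nitrile: a nitrogen triple-bonded to a two-connected carbon.
Exactly one fragment in the molecule meets all constraints, giving 1 match.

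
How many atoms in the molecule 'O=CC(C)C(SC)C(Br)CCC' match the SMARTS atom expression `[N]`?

0

Check the 12 heavy atoms by environment: 9× C → no; 1× S → no; 1× Br → no; 1× O → no.
No environment satisfies the query, so 0 matching atoms.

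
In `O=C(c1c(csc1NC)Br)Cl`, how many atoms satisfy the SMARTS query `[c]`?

4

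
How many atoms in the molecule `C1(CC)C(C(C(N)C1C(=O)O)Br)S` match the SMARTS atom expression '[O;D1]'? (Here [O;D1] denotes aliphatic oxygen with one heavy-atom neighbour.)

2

The query [O;D1] means: aliphatic oxygen bonded to exactly one heavy atom.
Check the 13 heavy atoms by environment: 6× C (D3) → no; 1× N (D1) → no; 1× C (D2) → no; 1× C (D1) → no; 2× O (D1) → match; 1× Br (D1) → no; 1× S (D1) → no.
That gives 2 matching atoms.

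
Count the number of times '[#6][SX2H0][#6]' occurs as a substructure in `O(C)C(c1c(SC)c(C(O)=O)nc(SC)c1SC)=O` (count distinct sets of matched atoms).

3

[#6][SX2H0][#6] is the SMARTS for a thioether: an aliphatic sulfur bridging two carbons with no H on the sulfur.
The molecule carries 3 separate instances of a methylthio ether (-SCH3) meeting every constraint; each maps to a distinct set of atoms, giving 3 matches.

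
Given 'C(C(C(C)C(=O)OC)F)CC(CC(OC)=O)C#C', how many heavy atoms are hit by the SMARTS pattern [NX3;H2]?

0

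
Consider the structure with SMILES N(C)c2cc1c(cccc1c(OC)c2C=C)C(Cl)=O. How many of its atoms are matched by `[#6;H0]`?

7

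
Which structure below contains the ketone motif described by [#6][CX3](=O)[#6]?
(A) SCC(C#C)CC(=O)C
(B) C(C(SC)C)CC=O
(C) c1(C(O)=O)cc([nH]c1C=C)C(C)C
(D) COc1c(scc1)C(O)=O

[#6][CX3](=O)[#6] describes a carbonyl carbon (no H) flanked by two carbons (a ketone).
(A) contains an acetyl/ketone group (-C(=O)CH3), which satisfies every atom and bond constraint.
(B) has an aldehyde (-CHO) but the carbonyl carbon has H1, so it is not flanked by two carbons.
(C) has a carboxylic acid group (-C(=O)OH) but one neighbour of the carbonyl carbon is O, not C.
(D) has a carboxylic acid group (-C(=O)OH) but one neighbour of the carbonyl carbon is O, not C.
So the answer is (A).

A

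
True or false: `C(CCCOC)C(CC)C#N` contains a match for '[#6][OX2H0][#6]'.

True

The pattern [#6][OX2H0][#6] describes an aliphatic oxygen bridging two carbons with no H on the oxygen — an ether.
The molecule carries a methoxy ether (-OCH3), whose atoms satisfy every constraint of the query, so the pattern matches.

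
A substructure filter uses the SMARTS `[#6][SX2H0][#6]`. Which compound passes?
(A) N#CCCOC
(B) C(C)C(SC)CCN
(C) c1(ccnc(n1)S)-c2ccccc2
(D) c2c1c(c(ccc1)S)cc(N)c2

[#6][SX2H0][#6] describes an aliphatic sulfur bridging two carbons with no H on the sulfur (a thioether).
(A) has a methoxy ether (-OCH3) but the bridging atom is O, not S.
(B) contains a methylthio ether (-SCH3), which satisfies every atom and bond constraint.
(C) has a thiol (-SH) but the sulfur has H1, not H0 bridging two carbons.
(D) has a thiol (-SH) but the sulfur has H1, not H0 bridging two carbons.
So the answer is (B).

B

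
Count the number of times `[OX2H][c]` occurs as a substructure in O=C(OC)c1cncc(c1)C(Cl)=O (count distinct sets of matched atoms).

0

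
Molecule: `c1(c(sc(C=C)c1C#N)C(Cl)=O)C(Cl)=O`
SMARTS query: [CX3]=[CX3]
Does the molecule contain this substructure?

Yes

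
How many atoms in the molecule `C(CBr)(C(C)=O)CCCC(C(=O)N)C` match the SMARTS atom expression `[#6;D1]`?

2

Check the 14 heavy atoms by environment: 2× C (D1) → match; 4× C (D3) → no; 4× C (D2) → no; 2× O (D1) → no; 1× N (D1) → no; 1× Br (D1) → no.
That gives 2 matching atoms.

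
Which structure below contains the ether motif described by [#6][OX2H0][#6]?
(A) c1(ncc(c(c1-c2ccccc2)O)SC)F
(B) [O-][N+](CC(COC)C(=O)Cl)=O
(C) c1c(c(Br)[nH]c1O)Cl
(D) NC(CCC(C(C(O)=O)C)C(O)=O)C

[#6][OX2H0][#6] describes an aliphatic oxygen bridging two carbons with no H on the oxygen (an ether).
(A) has a hydroxyl group (-OH) but the oxygen has H1, not H0 bridging two carbons.
(B) contains a methoxy ether (-OCH3), which satisfies every atom and bond constraint.
(C) has a hydroxyl group (-OH) but the oxygen has H1, not H0 bridging two carbons.
(D) has a carboxylic acid group (-C(=O)OH) but the -OH oxygen has H1; the =O is OX1, not OX2.
So the answer is (B).

B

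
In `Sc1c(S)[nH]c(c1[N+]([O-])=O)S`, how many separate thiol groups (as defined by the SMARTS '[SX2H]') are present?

3

[SX2H] is the SMARTS for a thiol: an aliphatic sulfur with two connections, one being H.
The molecule carries 3 separate instances of a thiol (-SH) meeting every constraint; each maps to a distinct set of atoms, giving 3 matches.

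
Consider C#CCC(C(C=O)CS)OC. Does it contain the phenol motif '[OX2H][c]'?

No

The pattern [OX2H][c] describes a hydroxyl oxygen attached to an aromatic carbon — a phenol.
The closest candidate here is a methoxy ether (-OCH3), but the oxygen has H0, not H1. No other fragment satisfies the full query, so there is no match.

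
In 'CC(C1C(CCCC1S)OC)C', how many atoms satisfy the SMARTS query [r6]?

6

The query [r6] means: r6 matches atoms in a six-membered ring.
Check the 12 heavy atoms by environment: 6× C (in 6-ring) → match; 1× S (acyclic) → no; 4× C (acyclic) → no; 1× O (acyclic) → no.
That gives 6 matching atoms.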